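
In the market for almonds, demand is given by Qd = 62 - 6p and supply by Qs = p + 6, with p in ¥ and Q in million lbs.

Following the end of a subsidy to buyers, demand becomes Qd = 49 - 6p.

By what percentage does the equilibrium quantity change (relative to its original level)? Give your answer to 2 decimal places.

-13.27

Before the shock: 62 - 6p = p + 6 ⇒ 56 = 7p ⇒ p = 8, Q = 14.
After the shift, demand is Qd = 49 - 6p and supply is Qs = p + 6.
Setting them equal: 49 - 6p = p + 6 → 43 = 7p, so p = 43/7 ≈ 6.1429 and Q = 85/7 ≈ 12.1429.
%ΔQ = (12.1429 − 14) / 14 × 100 = -13.27%.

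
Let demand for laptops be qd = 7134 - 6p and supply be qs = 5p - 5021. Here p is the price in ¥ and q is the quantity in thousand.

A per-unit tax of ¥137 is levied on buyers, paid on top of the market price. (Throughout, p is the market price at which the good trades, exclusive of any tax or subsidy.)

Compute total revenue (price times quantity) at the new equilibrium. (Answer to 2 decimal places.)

134310.10

Solve the original market: 7134 - 6p = 5p - 5021, hence p = 1105 and q = 504.
Since buyers pay the price plus the tax, the effective demand curve becomes qd = 6312 - 6p.
Setting them equal: 6312 - 6p = 5p - 5021 → 11333 = 11p, so p = 11333/11 ≈ 1030.2727 and q = 1434/11 ≈ 130.3636.
New expenditure = 1030.2727 × 130.3636 = 134310.10.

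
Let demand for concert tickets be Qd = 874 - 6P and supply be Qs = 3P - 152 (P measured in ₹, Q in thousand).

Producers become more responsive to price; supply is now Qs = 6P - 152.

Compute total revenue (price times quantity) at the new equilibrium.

30865.5

Solve the original market: 874 - 6P = 3P - 152, hence P = 114 and Q = 190.
The new curves are Qd = 874 - 6P (demand) and Qs = 6P - 152 (supply).
New equilibrium: 874 - 6P = 6P - 152 ⇒ 1026 = 12P ⇒ P = 85.5, Q = 361.
New expenditure = 85.5 × 361 = 30865.5.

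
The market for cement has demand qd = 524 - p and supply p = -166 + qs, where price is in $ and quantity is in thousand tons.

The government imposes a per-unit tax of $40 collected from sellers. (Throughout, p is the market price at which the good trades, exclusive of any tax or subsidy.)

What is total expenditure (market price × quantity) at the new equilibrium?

Initially, 524 - p = p + 166, so 358 = 2p and p = 179, q = 345.
Since sellers keep the price net of the tax, the effective supply curve becomes qs = p + 126.
Equate the new curves: 524 - p = p + 126, giving 398 = 2p, p = 199, q = 325.
New expenditure = 199 × 325 = 64675.

64675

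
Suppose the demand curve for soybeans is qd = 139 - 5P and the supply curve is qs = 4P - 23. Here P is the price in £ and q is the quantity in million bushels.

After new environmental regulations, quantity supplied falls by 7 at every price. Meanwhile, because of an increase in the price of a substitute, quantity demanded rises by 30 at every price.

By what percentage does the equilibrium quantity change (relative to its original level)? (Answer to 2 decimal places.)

+19.27

Original equilibrium: 139 - 5P = 4P - 23 gives 162 = 9P, so P = 18 and q = 49.
The new curves are qd = 169 - 5P (demand) and qs = 4P - 30 (supply).
New equilibrium: 169 - 5P = 4P - 30 ⇒ 199 = 9P ⇒ P = 199/9 ≈ 22.1111, q = 526/9 ≈ 58.4444.
%Δq = (58.4444 − 49) / 49 × 100 = +19.27%.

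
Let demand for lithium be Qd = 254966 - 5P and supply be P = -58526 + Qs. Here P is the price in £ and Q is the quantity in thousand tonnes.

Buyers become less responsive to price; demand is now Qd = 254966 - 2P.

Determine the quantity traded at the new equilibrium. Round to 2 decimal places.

Solve the original market: 254966 - 5P = P + 58526, hence P = 32740 and Q = 91266.
The new curves are Qd = 254966 - 2P (demand) and Qs = P + 58526 (supply).
Clearing the new market: 254966 - 2P = P + 58526, so P = 65480 and Q = 124006.

124006.00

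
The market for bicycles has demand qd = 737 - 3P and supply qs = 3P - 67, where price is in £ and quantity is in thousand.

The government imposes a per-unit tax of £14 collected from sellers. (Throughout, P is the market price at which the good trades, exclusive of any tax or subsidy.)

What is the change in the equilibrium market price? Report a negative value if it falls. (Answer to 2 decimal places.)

Initially, 737 - 3P = 3P - 67, so 804 = 6P and P = 134, q = 335.
Since sellers keep the price net of the tax, the effective supply curve becomes qs = 3P - 109.
Setting them equal: 737 - 3P = 3P - 109 → 846 = 6P, so P = 141 and q = 314.
ΔP = 141 − 134 = +7.00.

+7.00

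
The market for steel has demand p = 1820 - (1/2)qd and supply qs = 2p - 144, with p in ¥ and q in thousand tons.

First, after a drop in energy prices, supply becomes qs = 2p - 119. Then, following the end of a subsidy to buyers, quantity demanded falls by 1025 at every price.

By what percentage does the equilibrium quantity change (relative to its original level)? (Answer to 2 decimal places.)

Before the shock: 3640 - 2p = 2p - 144 ⇒ 3784 = 4p ⇒ p = 946, q = 1748.
The new curves are qd = 2615 - 2p (demand) and qs = 2p - 119 (supply).
New equilibrium: 2615 - 2p = 2p - 119 ⇒ 2734 = 4p ⇒ p = 683.5, q = 1248.
%Δq = (1248 − 1748) / 1748 × 100 = -28.60%.

-28.60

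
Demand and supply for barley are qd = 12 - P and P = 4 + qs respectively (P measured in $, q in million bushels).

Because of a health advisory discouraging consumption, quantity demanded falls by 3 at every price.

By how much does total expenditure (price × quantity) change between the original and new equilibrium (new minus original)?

Before the shock: 12 - P = P - 4 ⇒ 16 = 2P ⇒ P = 8, q = 4.
The shock moves the curves to qd = 9 - P and qs = P - 4.
New equilibrium: 9 - P = P - 4 ⇒ 13 = 2P ⇒ P = 6.5, q = 2.5.
Expenditure moves from 8×4 = 32 to 6.5×2.5 = 16.25; change = -15.75.

-15.75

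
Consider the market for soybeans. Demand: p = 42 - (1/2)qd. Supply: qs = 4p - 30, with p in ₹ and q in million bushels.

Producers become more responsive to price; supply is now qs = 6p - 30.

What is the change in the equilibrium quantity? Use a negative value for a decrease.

Before the shock: 84 - 2p = 4p - 30 ⇒ 114 = 6p ⇒ p = 19, q = 46.
With the change applied: demand qd = 84 - 2p, supply qs = 6p - 30.
Equate the new curves: 84 - 2p = 6p - 30, giving 114 = 8p, p = 14.25, q = 55.5.
Δq = 55.5 − 46 = +9.5.

+9.5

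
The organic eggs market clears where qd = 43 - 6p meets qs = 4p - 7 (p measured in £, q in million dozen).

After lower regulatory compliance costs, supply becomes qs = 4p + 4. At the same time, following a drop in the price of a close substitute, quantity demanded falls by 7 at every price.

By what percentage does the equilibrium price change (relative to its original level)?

-36

Original equilibrium: 43 - 6p = 4p - 7 gives 50 = 10p, so p = 5 and q = 13.
After the shift, demand is qd = 36 - 6p and supply is qs = 4p + 4.
Clearing the new market: 36 - 6p = 4p + 4, so p = 3.2 and q = 16.8.
%Δp = (3.2 − 5) / 5 × 100 = -36%.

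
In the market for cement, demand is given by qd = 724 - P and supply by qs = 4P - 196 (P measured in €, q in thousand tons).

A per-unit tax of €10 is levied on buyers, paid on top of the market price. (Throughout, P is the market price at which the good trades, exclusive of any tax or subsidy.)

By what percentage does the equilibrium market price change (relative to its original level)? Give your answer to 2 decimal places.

-1.09

Initially, 724 - P = 4P - 196, so 920 = 5P and P = 184, q = 540.
Since buyers pay the price plus the tax, the effective demand curve becomes qd = 714 - P.
Clearing the new market: 714 - P = 4P - 196, so P = 182 and q = 532.
%ΔP = (182 − 184) / 184 × 100 = -1.09%.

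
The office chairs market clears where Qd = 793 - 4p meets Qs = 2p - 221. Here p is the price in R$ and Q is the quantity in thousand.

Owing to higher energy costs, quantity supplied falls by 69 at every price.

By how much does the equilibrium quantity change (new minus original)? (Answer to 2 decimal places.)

-46.00

Before the shock: 793 - 4p = 2p - 221 ⇒ 1014 = 6p ⇒ p = 169, Q = 117.
The new curves are Qd = 793 - 4p (demand) and Qs = 2p - 290 (supply).
New equilibrium: 793 - 4p = 2p - 290 ⇒ 1083 = 6p ⇒ p = 180.5, Q = 71.
ΔQ = 71 − 117 = -46.00.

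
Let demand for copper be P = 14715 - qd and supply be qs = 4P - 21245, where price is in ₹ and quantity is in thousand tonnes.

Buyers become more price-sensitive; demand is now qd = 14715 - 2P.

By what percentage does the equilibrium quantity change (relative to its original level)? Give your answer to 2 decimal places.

-63.73

Initially, 14715 - P = 4P - 21245, so 35960 = 5P and P = 7192, q = 7523.
With the change applied: demand qd = 14715 - 2P, supply qs = 4P - 21245.
Clearing the new market: 14715 - 2P = 4P - 21245, so P = 17980/3 ≈ 5993.3333 and q = 8185/3 ≈ 2728.3333.
%Δq = (2728.3333 − 7523) / 7523 × 100 = -63.73%.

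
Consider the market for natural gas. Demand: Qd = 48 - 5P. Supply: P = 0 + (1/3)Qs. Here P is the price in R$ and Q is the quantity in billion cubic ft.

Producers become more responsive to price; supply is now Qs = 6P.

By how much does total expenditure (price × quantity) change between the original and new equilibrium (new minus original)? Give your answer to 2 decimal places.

Solve the original market: 48 - 5P = 3P, hence P = 6 and Q = 18.
The shock moves the curves to Qd = 48 - 5P and Qs = 6P.
Clearing the new market: 48 - 5P = 6P, so P = 48/11 ≈ 4.3636 and Q = 288/11 ≈ 26.1818.
Expenditure moves from 6×18 = 108 to 4.3636×26.1818 = 114.2479; change = +6.25.

+6.25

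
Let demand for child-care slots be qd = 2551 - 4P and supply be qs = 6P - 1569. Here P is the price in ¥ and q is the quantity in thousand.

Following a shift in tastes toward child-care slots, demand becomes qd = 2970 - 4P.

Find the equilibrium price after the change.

453.9

Solve the original market: 2551 - 4P = 6P - 1569, hence P = 412 and q = 903.
With the change applied: demand qd = 2970 - 4P, supply qs = 6P - 1569.
Equate the new curves: 2970 - 4P = 6P - 1569, giving 4539 = 10P, P = 453.9, q = 1154.4.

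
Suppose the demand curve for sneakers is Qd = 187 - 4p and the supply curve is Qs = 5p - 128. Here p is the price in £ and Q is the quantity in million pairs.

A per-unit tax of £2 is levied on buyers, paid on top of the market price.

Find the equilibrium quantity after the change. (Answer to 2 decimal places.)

Initially, 187 - 4p = 5p - 128, so 315 = 9p and p = 35, Q = 47.
Since buyers pay the price plus the tax, the effective demand curve becomes Qd = 179 - 4p.
Setting them equal: 179 - 4p = 5p - 128 → 307 = 9p, so p = 307/9 ≈ 34.1111 and Q = 383/9 ≈ 42.5556.

42.56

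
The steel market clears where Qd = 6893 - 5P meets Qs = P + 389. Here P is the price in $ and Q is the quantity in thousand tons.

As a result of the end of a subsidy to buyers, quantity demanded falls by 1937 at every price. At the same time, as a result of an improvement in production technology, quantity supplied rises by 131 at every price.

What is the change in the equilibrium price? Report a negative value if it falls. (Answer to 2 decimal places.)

-344.67

Before the shock: 6893 - 5P = P + 389 ⇒ 6504 = 6P ⇒ P = 1084, Q = 1473.
The shock moves the curves to Qd = 4956 - 5P and Qs = P + 520.
Setting them equal: 4956 - 5P = P + 520 → 4436 = 6P, so P = 2218/3 ≈ 739.3333 and Q = 3778/3 ≈ 1259.3333.
ΔP = 739.3333 − 1084 = -344.67.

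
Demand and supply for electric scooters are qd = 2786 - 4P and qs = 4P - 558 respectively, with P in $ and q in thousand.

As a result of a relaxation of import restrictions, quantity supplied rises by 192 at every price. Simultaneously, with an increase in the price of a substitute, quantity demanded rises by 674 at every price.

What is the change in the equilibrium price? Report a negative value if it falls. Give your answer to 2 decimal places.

Before the shock: 2786 - 4P = 4P - 558 ⇒ 3344 = 8P ⇒ P = 418, q = 1114.
With the change applied: demand qd = 3460 - 4P, supply qs = 4P - 366.
Equate the new curves: 3460 - 4P = 4P - 366, giving 3826 = 8P, P = 478.25, q = 1547.
ΔP = 478.25 − 418 = +60.25.

+60.25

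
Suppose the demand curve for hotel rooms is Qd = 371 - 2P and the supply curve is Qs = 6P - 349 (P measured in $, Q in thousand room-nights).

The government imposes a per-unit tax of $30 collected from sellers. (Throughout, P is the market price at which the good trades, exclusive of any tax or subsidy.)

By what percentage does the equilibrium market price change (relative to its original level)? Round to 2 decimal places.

Initially, 371 - 2P = 6P - 349, so 720 = 8P and P = 90, Q = 191.
Since sellers keep the price net of the tax, the effective supply curve becomes Qs = 6P - 529.
Equate the new curves: 371 - 2P = 6P - 529, giving 900 = 8P, P = 112.5, Q = 146.
%ΔP = (112.5 − 90) / 90 × 100 = +25.00%.

+25.00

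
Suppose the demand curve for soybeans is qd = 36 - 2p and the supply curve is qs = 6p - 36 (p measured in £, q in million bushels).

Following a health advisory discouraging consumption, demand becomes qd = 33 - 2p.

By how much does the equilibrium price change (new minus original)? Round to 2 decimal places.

-0.38

Initially, 36 - 2p = 6p - 36, so 72 = 8p and p = 9, q = 18.
The new curves are qd = 33 - 2p (demand) and qs = 6p - 36 (supply).
New equilibrium: 33 - 2p = 6p - 36 ⇒ 69 = 8p ⇒ p = 8.625, q = 15.75.
Δp = 8.625 − 9 = -0.38.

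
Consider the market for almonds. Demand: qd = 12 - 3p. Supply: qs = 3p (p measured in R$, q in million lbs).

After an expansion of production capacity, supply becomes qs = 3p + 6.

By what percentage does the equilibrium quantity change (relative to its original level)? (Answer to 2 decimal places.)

+50.00

Initially, 12 - 3p = 3p, so 12 = 6p and p = 2, q = 6.
After the shift, demand is qd = 12 - 3p and supply is qs = 3p + 6.
Setting them equal: 12 - 3p = 3p + 6 → 6 = 6p, so p = 1 and q = 9.
%Δq = (9 − 6) / 6 × 100 = +50.00%.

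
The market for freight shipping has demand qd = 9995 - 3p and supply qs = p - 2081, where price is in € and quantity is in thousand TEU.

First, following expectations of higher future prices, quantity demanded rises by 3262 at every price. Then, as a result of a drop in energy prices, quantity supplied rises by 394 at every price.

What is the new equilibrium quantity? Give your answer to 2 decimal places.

Original equilibrium: 9995 - 3p = p - 2081 gives 12076 = 4p, so p = 3019 and q = 938.
After the shift, demand is qd = 13257 - 3p and supply is qs = p - 1687.
New equilibrium: 13257 - 3p = p - 1687 ⇒ 14944 = 4p ⇒ p = 3736, q = 2049.

2049.00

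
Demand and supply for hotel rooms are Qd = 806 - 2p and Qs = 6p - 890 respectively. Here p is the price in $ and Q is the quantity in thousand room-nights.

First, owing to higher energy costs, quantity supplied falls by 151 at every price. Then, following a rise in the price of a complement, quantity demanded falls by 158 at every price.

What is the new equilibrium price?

Original equilibrium: 806 - 2p = 6p - 890 gives 1696 = 8p, so p = 212 and Q = 382.
The shock moves the curves to Qd = 648 - 2p and Qs = 6p - 1041.
Clearing the new market: 648 - 2p = 6p - 1041, so p = 211.125 and Q = 225.75.

211.125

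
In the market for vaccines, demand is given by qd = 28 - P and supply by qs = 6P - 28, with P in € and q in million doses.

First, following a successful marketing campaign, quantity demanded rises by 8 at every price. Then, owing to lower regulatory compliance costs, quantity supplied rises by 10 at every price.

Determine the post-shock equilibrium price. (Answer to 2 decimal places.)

7.71

Before the shock: 28 - P = 6P - 28 ⇒ 56 = 7P ⇒ P = 8, q = 20.
After the shift, demand is qd = 36 - P and supply is qs = 6P - 18.
New equilibrium: 36 - P = 6P - 18 ⇒ 54 = 7P ⇒ P = 54/7 ≈ 7.7143, q = 198/7 ≈ 28.2857.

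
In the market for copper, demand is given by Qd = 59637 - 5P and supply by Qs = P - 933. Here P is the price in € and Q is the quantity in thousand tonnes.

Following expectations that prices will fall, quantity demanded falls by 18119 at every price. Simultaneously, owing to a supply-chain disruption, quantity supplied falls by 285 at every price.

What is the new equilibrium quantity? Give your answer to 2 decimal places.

5904.67

Before the shock: 59637 - 5P = P - 933 ⇒ 60570 = 6P ⇒ P = 10095, Q = 9162.
After the shift, demand is Qd = 41518 - 5P and supply is Qs = P - 1218.
Clearing the new market: 41518 - 5P = P - 1218, so P = 21368/3 ≈ 7122.6667 and Q = 17714/3 ≈ 5904.6667.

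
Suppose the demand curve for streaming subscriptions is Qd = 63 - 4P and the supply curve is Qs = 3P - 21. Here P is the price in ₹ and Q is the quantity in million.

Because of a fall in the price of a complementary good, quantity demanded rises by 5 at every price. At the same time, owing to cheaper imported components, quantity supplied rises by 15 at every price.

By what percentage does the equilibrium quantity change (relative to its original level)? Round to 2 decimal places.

+71.43

Before the shock: 63 - 4P = 3P - 21 ⇒ 84 = 7P ⇒ P = 12, Q = 15.
The new curves are Qd = 68 - 4P (demand) and Qs = 3P - 6 (supply).
Setting them equal: 68 - 4P = 3P - 6 → 74 = 7P, so P = 74/7 ≈ 10.5714 and Q = 180/7 ≈ 25.7143.
%ΔQ = (25.7143 − 15) / 15 × 100 = +71.43%.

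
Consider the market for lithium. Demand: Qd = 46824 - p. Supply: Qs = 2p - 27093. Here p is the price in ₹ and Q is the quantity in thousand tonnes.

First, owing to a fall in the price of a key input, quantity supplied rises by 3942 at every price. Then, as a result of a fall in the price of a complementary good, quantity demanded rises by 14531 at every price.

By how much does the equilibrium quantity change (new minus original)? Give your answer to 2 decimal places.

+11001.33

Initially, 46824 - p = 2p - 27093, so 73917 = 3p and p = 24639, Q = 22185.
With the change applied: demand Qd = 61355 - p, supply Qs = 2p - 23151.
New equilibrium: 61355 - p = 2p - 23151 ⇒ 84506 = 3p ⇒ p = 84506/3 ≈ 28168.6667, Q = 99559/3 ≈ 33186.3333.
ΔQ = 33186.3333 − 22185 = +11001.33.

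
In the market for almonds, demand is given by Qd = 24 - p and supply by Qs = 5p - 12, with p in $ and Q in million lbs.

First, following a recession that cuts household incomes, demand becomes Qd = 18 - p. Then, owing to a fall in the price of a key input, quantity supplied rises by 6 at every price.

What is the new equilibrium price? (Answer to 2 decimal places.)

4.00

Before the shock: 24 - p = 5p - 12 ⇒ 36 = 6p ⇒ p = 6, Q = 18.
The shock moves the curves to Qd = 18 - p and Qs = 5p - 6.
Clearing the new market: 18 - p = 5p - 6, so p = 4 and Q = 14.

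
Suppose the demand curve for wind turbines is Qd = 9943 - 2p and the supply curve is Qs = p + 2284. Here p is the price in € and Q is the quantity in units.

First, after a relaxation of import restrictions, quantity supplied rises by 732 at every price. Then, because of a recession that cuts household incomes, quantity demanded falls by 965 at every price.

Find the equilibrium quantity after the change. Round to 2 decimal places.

5003.33

Initially, 9943 - 2p = p + 2284, so 7659 = 3p and p = 2553, Q = 4837.
With the change applied: demand Qd = 8978 - 2p, supply Qs = p + 3016.
Setting them equal: 8978 - 2p = p + 3016 → 5962 = 3p, so p = 5962/3 ≈ 1987.3333 and Q = 15010/3 ≈ 5003.3333.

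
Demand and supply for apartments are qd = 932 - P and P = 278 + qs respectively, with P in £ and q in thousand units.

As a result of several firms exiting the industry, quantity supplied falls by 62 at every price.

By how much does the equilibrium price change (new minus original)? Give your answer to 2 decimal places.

+31.00

Initially, 932 - P = P - 278, so 1210 = 2P and P = 605, q = 327.
The new curves are qd = 932 - P (demand) and qs = P - 340 (supply).
New equilibrium: 932 - P = P - 340 ⇒ 1272 = 2P ⇒ P = 636, q = 296.
ΔP = 636 − 605 = +31.00.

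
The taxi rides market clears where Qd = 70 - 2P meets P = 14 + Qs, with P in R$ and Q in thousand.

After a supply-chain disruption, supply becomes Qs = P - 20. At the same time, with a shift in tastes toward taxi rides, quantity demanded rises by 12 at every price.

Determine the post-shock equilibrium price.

Initially, 70 - 2P = P - 14, so 84 = 3P and P = 28, Q = 14.
The new curves are Qd = 82 - 2P (demand) and Qs = P - 20 (supply).
Setting them equal: 82 - 2P = P - 20 → 102 = 3P, so P = 34 and Q = 14.

34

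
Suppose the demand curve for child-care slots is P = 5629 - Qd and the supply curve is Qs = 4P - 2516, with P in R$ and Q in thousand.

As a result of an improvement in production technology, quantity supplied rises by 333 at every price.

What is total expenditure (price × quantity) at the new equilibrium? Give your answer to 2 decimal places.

6353655.84

Before the shock: 5629 - P = 4P - 2516 ⇒ 8145 = 5P ⇒ P = 1629, Q = 4000.
After the shift, demand is Qd = 5629 - P and supply is Qs = 4P - 2183.
Equate the new curves: 5629 - P = 4P - 2183, giving 7812 = 5P, P = 1562.4, Q = 4066.6.
New expenditure = 1562.4 × 4066.6 = 6353655.84.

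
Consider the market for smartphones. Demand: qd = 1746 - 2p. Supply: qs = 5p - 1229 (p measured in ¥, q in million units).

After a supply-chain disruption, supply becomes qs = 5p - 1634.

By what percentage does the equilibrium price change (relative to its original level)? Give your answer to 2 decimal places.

Solve the original market: 1746 - 2p = 5p - 1229, hence p = 425 and q = 896.
The new curves are qd = 1746 - 2p (demand) and qs = 5p - 1634 (supply).
New equilibrium: 1746 - 2p = 5p - 1634 ⇒ 3380 = 7p ⇒ p = 3380/7 ≈ 482.8571, q = 5462/7 ≈ 780.2857.
%Δp = (482.8571 − 425) / 425 × 100 = +13.61%.

+13.61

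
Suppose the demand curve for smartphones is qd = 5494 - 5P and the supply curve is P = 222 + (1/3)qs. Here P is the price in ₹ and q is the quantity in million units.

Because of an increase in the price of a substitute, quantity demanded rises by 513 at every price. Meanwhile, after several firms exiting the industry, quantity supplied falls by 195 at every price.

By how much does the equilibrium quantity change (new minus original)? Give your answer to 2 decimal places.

Solve the original market: 5494 - 5P = 3P - 666, hence P = 770 and q = 1644.
The new curves are qd = 6007 - 5P (demand) and qs = 3P - 861 (supply).
Equate the new curves: 6007 - 5P = 3P - 861, giving 6868 = 8P, P = 858.5, q = 1714.5.
Δq = 1714.5 − 1644 = +70.50.

+70.50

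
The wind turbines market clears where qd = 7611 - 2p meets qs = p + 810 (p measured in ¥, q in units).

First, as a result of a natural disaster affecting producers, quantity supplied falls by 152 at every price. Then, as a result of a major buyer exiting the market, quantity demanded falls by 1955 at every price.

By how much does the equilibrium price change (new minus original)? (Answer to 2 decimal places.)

Solve the original market: 7611 - 2p = p + 810, hence p = 2267 and q = 3077.
With the change applied: demand qd = 5656 - 2p, supply qs = p + 658.
Setting them equal: 5656 - 2p = p + 658 → 4998 = 3p, so p = 1666 and q = 2324.
Δp = 1666 − 2267 = -601.00.

-601.00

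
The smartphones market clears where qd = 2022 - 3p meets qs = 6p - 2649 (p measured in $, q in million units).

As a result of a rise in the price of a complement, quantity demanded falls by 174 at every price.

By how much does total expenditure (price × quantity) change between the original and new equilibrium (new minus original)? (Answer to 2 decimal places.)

-66951.33

Original equilibrium: 2022 - 3p = 6p - 2649 gives 4671 = 9p, so p = 519 and q = 465.
With the change applied: demand qd = 1848 - 3p, supply qs = 6p - 2649.
Clearing the new market: 1848 - 3p = 6p - 2649, so p = 1499/3 ≈ 499.6667 and q = 349.
Expenditure moves from 519×465 = 241335 to 499.6667×349 = 174383.6667; change = -66951.33.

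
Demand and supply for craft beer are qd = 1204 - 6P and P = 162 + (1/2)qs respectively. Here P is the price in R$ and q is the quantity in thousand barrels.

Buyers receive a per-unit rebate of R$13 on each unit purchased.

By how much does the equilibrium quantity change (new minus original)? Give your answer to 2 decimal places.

Before the shock: 1204 - 6P = 2P - 324 ⇒ 1528 = 8P ⇒ P = 191, q = 58.
Since buyers' out-of-pocket price is the market price minus the rebate, the effective demand curve becomes qd = 1282 - 6P.
Equate the new curves: 1282 - 6P = 2P - 324, giving 1606 = 8P, P = 200.75, q = 77.5.
Δq = 77.5 − 58 = +19.50.

+19.50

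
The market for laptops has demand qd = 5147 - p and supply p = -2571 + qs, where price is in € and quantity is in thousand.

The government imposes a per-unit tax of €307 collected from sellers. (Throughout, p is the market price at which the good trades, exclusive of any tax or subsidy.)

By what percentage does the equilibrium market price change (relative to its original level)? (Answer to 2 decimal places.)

+11.92

Original equilibrium: 5147 - p = p + 2571 gives 2576 = 2p, so p = 1288 and q = 3859.
Since sellers keep the price net of the tax, the effective supply curve becomes qs = p + 2264.
Equate the new curves: 5147 - p = p + 2264, giving 2883 = 2p, p = 1441.5, q = 3705.5.
%Δp = (1441.5 − 1288) / 1288 × 100 = +11.92%.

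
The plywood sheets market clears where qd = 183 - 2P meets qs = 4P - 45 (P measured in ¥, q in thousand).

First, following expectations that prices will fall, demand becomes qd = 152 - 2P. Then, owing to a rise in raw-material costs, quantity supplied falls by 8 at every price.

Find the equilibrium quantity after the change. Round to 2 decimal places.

Initially, 183 - 2P = 4P - 45, so 228 = 6P and P = 38, q = 107.
After the shift, demand is qd = 152 - 2P and supply is qs = 4P - 53.
Setting them equal: 152 - 2P = 4P - 53 → 205 = 6P, so P = 205/6 ≈ 34.1667 and q = 251/3 ≈ 83.6667.

83.67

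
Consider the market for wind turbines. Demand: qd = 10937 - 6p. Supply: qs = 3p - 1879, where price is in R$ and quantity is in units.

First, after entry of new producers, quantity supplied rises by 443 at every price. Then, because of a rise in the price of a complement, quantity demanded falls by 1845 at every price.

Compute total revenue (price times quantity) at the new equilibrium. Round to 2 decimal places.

2425339.26

Original equilibrium: 10937 - 6p = 3p - 1879 gives 12816 = 9p, so p = 1424 and q = 2393.
The shock moves the curves to qd = 9092 - 6p and qs = 3p - 1436.
New equilibrium: 9092 - 6p = 3p - 1436 ⇒ 10528 = 9p ⇒ p = 10528/9 ≈ 1169.7778, q = 6220/3 ≈ 2073.3333.
New expenditure = 1169.7778 × 2073.3333 = 2425339.26.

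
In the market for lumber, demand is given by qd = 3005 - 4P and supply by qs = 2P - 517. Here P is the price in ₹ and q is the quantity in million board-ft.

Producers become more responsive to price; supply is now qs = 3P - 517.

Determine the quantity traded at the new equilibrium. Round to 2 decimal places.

Before the shock: 3005 - 4P = 2P - 517 ⇒ 3522 = 6P ⇒ P = 587, q = 657.
The shock moves the curves to qd = 3005 - 4P and qs = 3P - 517.
Setting them equal: 3005 - 4P = 3P - 517 → 3522 = 7P, so P = 3522/7 ≈ 503.1429 and q = 6947/7 ≈ 992.4286.

992.43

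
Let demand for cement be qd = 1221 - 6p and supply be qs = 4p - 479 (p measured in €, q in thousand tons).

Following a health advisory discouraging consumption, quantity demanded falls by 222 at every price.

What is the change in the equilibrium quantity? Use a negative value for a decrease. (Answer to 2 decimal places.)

-88.80

Solve the original market: 1221 - 6p = 4p - 479, hence p = 170 and q = 201.
The new curves are qd = 999 - 6p (demand) and qs = 4p - 479 (supply).
Clearing the new market: 999 - 6p = 4p - 479, so p = 147.8 and q = 112.2.
Δq = 112.2 − 201 = -88.80.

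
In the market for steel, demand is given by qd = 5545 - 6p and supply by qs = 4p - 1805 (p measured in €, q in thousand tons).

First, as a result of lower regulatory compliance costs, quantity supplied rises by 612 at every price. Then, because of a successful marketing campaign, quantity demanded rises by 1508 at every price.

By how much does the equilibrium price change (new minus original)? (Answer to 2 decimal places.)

+89.60

Original equilibrium: 5545 - 6p = 4p - 1805 gives 7350 = 10p, so p = 735 and q = 1135.
With the change applied: demand qd = 7053 - 6p, supply qs = 4p - 1193.
Clearing the new market: 7053 - 6p = 4p - 1193, so p = 824.6 and q = 2105.4.
Δp = 824.6 − 735 = +89.60.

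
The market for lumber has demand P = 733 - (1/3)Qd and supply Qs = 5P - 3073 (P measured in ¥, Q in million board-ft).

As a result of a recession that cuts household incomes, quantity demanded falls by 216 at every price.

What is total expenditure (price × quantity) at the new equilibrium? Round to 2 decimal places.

Original equilibrium: 2199 - 3P = 5P - 3073 gives 5272 = 8P, so P = 659 and Q = 222.
With the change applied: demand Qd = 1983 - 3P, supply Qs = 5P - 3073.
Setting them equal: 1983 - 3P = 5P - 3073 → 5056 = 8P, so P = 632 and Q = 87.
New expenditure = 632 × 87 = 54984.00.

54984.00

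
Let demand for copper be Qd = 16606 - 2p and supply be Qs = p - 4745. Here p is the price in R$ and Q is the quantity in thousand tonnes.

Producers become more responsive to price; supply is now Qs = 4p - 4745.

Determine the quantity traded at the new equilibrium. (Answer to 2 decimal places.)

9489.00

Before the shock: 16606 - 2p = p - 4745 ⇒ 21351 = 3p ⇒ p = 7117, Q = 2372.
The shock moves the curves to Qd = 16606 - 2p and Qs = 4p - 4745.
Equate the new curves: 16606 - 2p = 4p - 4745, giving 21351 = 6p, p = 3558.5, Q = 9489.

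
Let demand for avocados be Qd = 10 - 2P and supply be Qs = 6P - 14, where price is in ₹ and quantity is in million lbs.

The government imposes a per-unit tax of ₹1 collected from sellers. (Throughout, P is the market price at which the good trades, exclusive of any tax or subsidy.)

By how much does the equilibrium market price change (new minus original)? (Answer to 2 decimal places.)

+0.75

Original equilibrium: 10 - 2P = 6P - 14 gives 24 = 8P, so P = 3 and Q = 4.
Since sellers keep the price net of the tax, the effective supply curve becomes Qs = 6P - 20.
Equate the new curves: 10 - 2P = 6P - 20, giving 30 = 8P, P = 3.75, Q = 2.5.
ΔP = 3.75 − 3 = +0.75.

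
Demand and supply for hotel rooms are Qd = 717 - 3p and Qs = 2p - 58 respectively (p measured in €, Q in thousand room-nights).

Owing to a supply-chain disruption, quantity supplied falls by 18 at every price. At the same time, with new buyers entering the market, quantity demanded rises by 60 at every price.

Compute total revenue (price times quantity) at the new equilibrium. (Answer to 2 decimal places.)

45243.12

Solve the original market: 717 - 3p = 2p - 58, hence p = 155 and Q = 252.
With the change applied: demand Qd = 777 - 3p, supply Qs = 2p - 76.
Setting them equal: 777 - 3p = 2p - 76 → 853 = 5p, so p = 170.6 and Q = 265.2.
New expenditure = 170.6 × 265.2 = 45243.12.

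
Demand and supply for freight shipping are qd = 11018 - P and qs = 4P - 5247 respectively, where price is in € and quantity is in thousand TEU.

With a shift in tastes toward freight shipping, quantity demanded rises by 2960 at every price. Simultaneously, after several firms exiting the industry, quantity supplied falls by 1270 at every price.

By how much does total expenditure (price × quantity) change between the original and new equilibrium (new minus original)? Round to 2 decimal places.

+15234476.00

Original equilibrium: 11018 - P = 4P - 5247 gives 16265 = 5P, so P = 3253 and q = 7765.
The new curves are qd = 13978 - P (demand) and qs = 4P - 6517 (supply).
Setting them equal: 13978 - P = 4P - 6517 → 20495 = 5P, so P = 4099 and q = 9879.
Expenditure moves from 3253×7765 = 25259545 to 4099×9879 = 40494021; change = +15234476.00.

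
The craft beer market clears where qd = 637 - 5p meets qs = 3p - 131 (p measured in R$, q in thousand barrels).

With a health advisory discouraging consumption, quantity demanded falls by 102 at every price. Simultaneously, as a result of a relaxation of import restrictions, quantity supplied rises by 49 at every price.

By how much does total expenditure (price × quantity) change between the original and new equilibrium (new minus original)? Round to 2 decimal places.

-3551.45

Initially, 637 - 5p = 3p - 131, so 768 = 8p and p = 96, q = 157.
With the change applied: demand qd = 535 - 5p, supply qs = 3p - 82.
Equate the new curves: 535 - 5p = 3p - 82, giving 617 = 8p, p = 77.125, q = 149.375.
Expenditure moves from 96×157 = 15072 to 77.125×149.375 = 11520.546875; change = -3551.45.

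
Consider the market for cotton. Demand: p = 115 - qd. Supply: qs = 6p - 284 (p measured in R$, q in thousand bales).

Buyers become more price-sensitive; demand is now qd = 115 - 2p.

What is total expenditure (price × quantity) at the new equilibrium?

Before the shock: 115 - p = 6p - 284 ⇒ 399 = 7p ⇒ p = 57, q = 58.
After the shift, demand is qd = 115 - 2p and supply is qs = 6p - 284.
Setting them equal: 115 - 2p = 6p - 284 → 399 = 8p, so p = 49.875 and q = 15.25.
New expenditure = 49.875 × 15.25 = 760.59375.

760.59375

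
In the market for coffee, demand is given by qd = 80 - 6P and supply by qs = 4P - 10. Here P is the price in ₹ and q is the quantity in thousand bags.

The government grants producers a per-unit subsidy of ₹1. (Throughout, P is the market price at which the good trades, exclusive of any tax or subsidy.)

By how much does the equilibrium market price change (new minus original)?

-0.4

Before the shock: 80 - 6P = 4P - 10 ⇒ 90 = 10P ⇒ P = 9, q = 26.
Since sellers receive the price plus the subsidy, the effective supply curve becomes qs = 4P - 6.
Setting them equal: 80 - 6P = 4P - 6 → 86 = 10P, so P = 8.6 and q = 28.4.
ΔP = 8.6 − 9 = -0.4.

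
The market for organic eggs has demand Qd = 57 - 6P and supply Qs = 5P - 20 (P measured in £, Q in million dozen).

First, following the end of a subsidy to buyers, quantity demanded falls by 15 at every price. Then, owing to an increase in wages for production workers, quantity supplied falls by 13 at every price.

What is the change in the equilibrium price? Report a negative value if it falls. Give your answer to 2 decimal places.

-0.18

Before the shock: 57 - 6P = 5P - 20 ⇒ 77 = 11P ⇒ P = 7, Q = 15.
After the shift, demand is Qd = 42 - 6P and supply is Qs = 5P - 33.
Setting them equal: 42 - 6P = 5P - 33 → 75 = 11P, so P = 75/11 ≈ 6.8182 and Q = 12/11 ≈ 1.0909.
ΔP = 6.8182 − 7 = -0.18.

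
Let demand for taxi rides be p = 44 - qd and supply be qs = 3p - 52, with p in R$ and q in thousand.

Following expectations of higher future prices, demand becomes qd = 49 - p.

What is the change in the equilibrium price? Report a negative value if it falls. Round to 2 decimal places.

Before the shock: 44 - p = 3p - 52 ⇒ 96 = 4p ⇒ p = 24, q = 20.
With the change applied: demand qd = 49 - p, supply qs = 3p - 52.
Equate the new curves: 49 - p = 3p - 52, giving 101 = 4p, p = 25.25, q = 23.75.
Δp = 25.25 − 24 = +1.25.

+1.25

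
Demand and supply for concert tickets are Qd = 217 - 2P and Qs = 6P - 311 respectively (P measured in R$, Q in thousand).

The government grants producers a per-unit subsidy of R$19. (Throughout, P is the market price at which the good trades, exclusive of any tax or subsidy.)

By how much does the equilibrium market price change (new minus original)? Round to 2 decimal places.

-14.25

Original equilibrium: 217 - 2P = 6P - 311 gives 528 = 8P, so P = 66 and Q = 85.
Since sellers receive the price plus the subsidy, the effective supply curve becomes Qs = 6P - 197.
New equilibrium: 217 - 2P = 6P - 197 ⇒ 414 = 8P ⇒ P = 51.75, Q = 113.5.
ΔP = 51.75 − 66 = -14.25.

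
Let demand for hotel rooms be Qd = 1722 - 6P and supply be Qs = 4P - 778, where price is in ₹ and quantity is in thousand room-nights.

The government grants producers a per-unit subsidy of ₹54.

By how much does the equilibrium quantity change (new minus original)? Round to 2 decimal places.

+129.60

Original equilibrium: 1722 - 6P = 4P - 778 gives 2500 = 10P, so P = 250 and Q = 222.
Since sellers receive the price plus the subsidy, the effective supply curve becomes Qs = 4P - 562.
Setting them equal: 1722 - 6P = 4P - 562 → 2284 = 10P, so P = 228.4 and Q = 351.6.
ΔQ = 351.6 − 222 = +129.60.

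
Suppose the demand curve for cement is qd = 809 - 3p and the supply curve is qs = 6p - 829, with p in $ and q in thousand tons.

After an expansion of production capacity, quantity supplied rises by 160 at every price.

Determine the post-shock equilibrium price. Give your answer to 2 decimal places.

Before the shock: 809 - 3p = 6p - 829 ⇒ 1638 = 9p ⇒ p = 182, q = 263.
After the shift, demand is qd = 809 - 3p and supply is qs = 6p - 669.
Clearing the new market: 809 - 3p = 6p - 669, so p = 1478/9 ≈ 164.2222 and q = 949/3 ≈ 316.3333.

164.22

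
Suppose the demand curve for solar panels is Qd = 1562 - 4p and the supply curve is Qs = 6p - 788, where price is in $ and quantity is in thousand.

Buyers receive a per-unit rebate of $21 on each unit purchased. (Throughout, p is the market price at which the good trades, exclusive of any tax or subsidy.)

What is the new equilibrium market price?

Solve the original market: 1562 - 4p = 6p - 788, hence p = 235 and Q = 622.
Since buyers' out-of-pocket price is the market price minus the rebate, the effective demand curve becomes Qd = 1646 - 4p.
Setting them equal: 1646 - 4p = 6p - 788 → 2434 = 10p, so p = 243.4 and Q = 672.4.

243.4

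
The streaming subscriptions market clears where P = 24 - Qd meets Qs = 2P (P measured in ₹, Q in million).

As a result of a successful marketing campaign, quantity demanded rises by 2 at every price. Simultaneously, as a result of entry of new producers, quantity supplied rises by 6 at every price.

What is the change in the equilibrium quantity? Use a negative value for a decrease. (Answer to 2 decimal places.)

+3.33

Before the shock: 24 - P = 2P ⇒ 24 = 3P ⇒ P = 8, Q = 16.
With the change applied: demand Qd = 26 - P, supply Qs = 2P + 6.
New equilibrium: 26 - P = 2P + 6 ⇒ 20 = 3P ⇒ P = 20/3 ≈ 6.6667, Q = 58/3 ≈ 19.3333.
ΔQ = 19.3333 − 16 = +3.33.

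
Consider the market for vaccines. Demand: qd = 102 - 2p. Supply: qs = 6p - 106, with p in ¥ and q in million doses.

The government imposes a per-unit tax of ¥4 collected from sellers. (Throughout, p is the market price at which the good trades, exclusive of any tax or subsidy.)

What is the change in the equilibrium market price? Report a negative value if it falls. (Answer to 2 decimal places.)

Before the shock: 102 - 2p = 6p - 106 ⇒ 208 = 8p ⇒ p = 26, q = 50.
Since sellers keep the price net of the tax, the effective supply curve becomes qs = 6p - 130.
Setting them equal: 102 - 2p = 6p - 130 → 232 = 8p, so p = 29 and q = 44.
Δp = 29 − 26 = +3.00.

+3.00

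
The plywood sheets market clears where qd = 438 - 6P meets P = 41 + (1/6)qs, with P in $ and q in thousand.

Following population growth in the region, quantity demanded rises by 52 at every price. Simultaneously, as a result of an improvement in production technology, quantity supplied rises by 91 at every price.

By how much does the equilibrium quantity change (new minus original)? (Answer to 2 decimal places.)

Solve the original market: 438 - 6P = 6P - 246, hence P = 57 and q = 96.
The new curves are qd = 490 - 6P (demand) and qs = 6P - 155 (supply).
Clearing the new market: 490 - 6P = 6P - 155, so P = 53.75 and q = 167.5.
Δq = 167.5 − 96 = +71.50.

+71.50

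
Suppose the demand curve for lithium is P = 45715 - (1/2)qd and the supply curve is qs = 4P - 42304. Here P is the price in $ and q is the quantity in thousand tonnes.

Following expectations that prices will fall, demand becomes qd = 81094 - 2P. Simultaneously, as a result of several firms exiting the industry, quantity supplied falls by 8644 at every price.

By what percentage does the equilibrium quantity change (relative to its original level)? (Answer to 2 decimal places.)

Solve the original market: 91430 - 2P = 4P - 42304, hence P = 22289 and q = 46852.
With the change applied: demand qd = 81094 - 2P, supply qs = 4P - 50948.
Setting them equal: 81094 - 2P = 4P - 50948 → 132042 = 6P, so P = 22007 and q = 37080.
%Δq = (37080 − 46852) / 46852 × 100 = -20.86%.

-20.86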